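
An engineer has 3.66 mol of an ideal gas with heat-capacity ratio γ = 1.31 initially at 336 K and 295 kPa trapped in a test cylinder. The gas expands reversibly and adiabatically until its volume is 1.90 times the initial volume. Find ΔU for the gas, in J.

V₁ = nRT₁/P₁ = 3.66×8.314×336/295 = 34.7 L.
Adiabatic: TV^(γ−1) = const ⇒ T₂ = 336×(0.526)^0.310 = 275 K; PV^γ = const ⇒ P₂ = 127 kPa.
For an ideal gas ΔU = nCvΔT with Cv = R/(γ−1) = 26.8 J/(mol·K).
ΔU = 3.66×26.8×(275−336) = -5950 J.

-5950 J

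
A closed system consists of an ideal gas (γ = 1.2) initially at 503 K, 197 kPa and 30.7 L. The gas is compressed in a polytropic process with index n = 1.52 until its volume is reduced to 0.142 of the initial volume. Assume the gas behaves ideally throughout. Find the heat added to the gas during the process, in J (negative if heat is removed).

32700 J

n = P₁V₁/(RT₁) = 197×30.7/(8.314×503) = 1.45 mol.
Polytropic n=1.52: T₂ = T₁(V₁/V₂)^(n−1) = 503×(7.04)^0.52 = 1390 K; P₂ = P₁(V₁/V₂)^n = 3830 kPa.
W = (P₁V₁−P₂V₂)/(n−1) = (197×30.7−3830×4.36)/0.52 = -20500 J.
ΔU = nCvΔT = 1.45×41.6×(1390−503) = 53200 J.
Q = ΔU + W = 32700 J.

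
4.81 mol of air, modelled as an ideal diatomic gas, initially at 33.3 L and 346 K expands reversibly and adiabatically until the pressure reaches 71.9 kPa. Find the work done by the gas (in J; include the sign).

P₁ = nRT₁/V₁ = 4.81×8.314×346/33.3 = 416 kPa.
Adiabatic: T₂/T₁ = (P₂/P₁)^((γ−1)/γ) ⇒ T₂ = 346×(0.173)^0.286 = 210 K; V₂ = 117 L.
ΔU = nCvΔT = 4.81×20.8×(210−346) = -13600 J.
Q = 0 for an adiabatic process, so W = −ΔU = 13600 J.

13600 J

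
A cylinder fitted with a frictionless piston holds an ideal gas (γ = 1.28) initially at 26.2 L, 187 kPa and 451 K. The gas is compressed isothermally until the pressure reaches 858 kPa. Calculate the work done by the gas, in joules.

n = P₁V₁/(RT₁) = 187×26.2/(8.314×451) = 1.31 mol.
Isothermal: T stays 451 K; PV = const ⇒ V₂ = 5.71 L, P₂ = 858 kPa.
W = nRT ln(V₂/V₁) = 1.31×8.314×451×ln(0.218) = -7460 J.

-7460 J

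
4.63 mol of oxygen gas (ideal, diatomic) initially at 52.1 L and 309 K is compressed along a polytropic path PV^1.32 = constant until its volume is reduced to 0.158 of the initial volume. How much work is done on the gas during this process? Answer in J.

29900 J

P₁ = nRT₁/V₁ = 4.63×8.314×309/52.1 = 228 kPa.
Polytropic n=1.32: T₂ = T₁(V₁/V₂)^(n−1) = 309×(6.33)^0.32 = 558 K; P₂ = P₁(V₁/V₂)^n = 2610 kPa.
W = (P₁V₁−P₂V₂)/(n−1) = (228×52.1−2610×8.23)/0.32 = -29900 J.
Work done on the gas = −W_by = 29900 J.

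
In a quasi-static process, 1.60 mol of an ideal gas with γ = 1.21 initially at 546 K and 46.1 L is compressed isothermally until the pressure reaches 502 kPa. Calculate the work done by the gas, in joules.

P₁ = nRT₁/V₁ = 1.60×8.314×546/46.1 = 158 kPa.
Isothermal: T stays 546 K; PV = const ⇒ V₂ = 14.5 L, P₂ = 502 kPa.
W = nRT ln(V₂/V₁) = 1.60×8.314×546×ln(0.314) = -8420 J.

-8420 J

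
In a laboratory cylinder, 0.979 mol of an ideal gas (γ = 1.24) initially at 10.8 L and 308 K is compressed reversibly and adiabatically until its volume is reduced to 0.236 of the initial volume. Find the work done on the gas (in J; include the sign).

4330 J

P₁ = nRT₁/V₁ = 0.979×8.314×308/10.8 = 232 kPa.
Adiabatic: TV^(γ−1) = const ⇒ T₂ = 308×(4.24)^0.240 = 436 K; PV^γ = const ⇒ P₂ = 1390 kPa.
ΔU = nCvΔT = 0.979×34.6×(436−308) = 4330 J.
Q = 0 for an adiabatic process, so W = −ΔU = -4330 J.
Work done on the gas = −W_by = 4330 J.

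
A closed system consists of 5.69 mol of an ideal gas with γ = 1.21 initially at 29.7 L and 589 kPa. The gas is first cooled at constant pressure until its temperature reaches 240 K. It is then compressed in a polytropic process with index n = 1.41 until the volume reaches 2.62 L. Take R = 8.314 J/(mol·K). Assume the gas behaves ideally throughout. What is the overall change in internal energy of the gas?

39200 J

T₁ = P₁V₁/(nR) = 589×29.7/(5.69×8.314) = 370 K.
Step 1 — Isobaric: P stays 589 kPa; V/T = const ⇒ T₂ = 240 K, V₂ = 19.3 L.
W = PΔV = 589×(19.3−29.7) kPa·L = -6140 J.
ΔU = nCvΔT = 5.69×39.6×(240−370) = -29200 J.
Q = ΔU + W = nCpΔT = -35400 J.
State after step 1: P = 589 kPa, V = 19.3 L, T = 240 K.
Step 2 — Polytropic n=1.41: T₂ = T₁(V₁/V₂)^(n−1) = 240×(7.36)^0.41 = 544 K; P₂ = P₁(V₁/V₂)^n = 9820 kPa.
W = (P₁V₁−P₂V₂)/(n−1) = (589×19.3−9820×2.62)/0.41 = -35100 J.
ΔU = nCvΔT = 5.69×39.6×(544−240) = 68500 J.
Q = ΔU + W = 33400 J.
Net over both steps: W = -41200 J, Q = -1980 J, ΔU = 39200 J.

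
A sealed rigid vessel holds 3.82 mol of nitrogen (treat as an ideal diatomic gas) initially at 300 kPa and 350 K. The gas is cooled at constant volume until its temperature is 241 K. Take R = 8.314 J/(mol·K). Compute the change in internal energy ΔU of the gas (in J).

-8650 J

V₁ = nRT₁/P₁ = 3.82×8.314×350/300 = 37.1 L.
Isochoric: V stays 37.1 L; P/T = const ⇒ T₂ = 241 K, P₂ = 207 kPa.
For an ideal gas ΔU = nCvΔT with Cv = (5/2)R = 20.8 J/(mol·K).
ΔU = 3.82×20.8×(241−350) = -8650 J.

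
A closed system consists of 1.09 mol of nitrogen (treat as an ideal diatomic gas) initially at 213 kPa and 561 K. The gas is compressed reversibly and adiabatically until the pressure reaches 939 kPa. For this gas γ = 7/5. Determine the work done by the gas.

-6710 J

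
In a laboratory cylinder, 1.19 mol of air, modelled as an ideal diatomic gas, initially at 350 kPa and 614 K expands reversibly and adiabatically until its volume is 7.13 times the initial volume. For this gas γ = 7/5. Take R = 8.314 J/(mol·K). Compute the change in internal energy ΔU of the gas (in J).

V₁ = nRT₁/P₁ = 1.19×8.314×614/350 = 17.4 L.
Adiabatic: TV^(γ−1) = const ⇒ T₂ = 614×(0.140)^0.400 = 280 K; PV^γ = const ⇒ P₂ = 22.4 kPa.
For an ideal gas ΔU = nCvΔT with Cv = (5/2)R = 20.8 J/(mol·K).
ΔU = 1.19×20.8×(280−614) = -8260 J.

-8260 J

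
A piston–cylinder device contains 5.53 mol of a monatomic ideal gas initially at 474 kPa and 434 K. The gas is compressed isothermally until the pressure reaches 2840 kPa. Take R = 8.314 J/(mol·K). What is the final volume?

V₁ = nRT₁/P₁ = 5.53×8.314×434/474 = 42.1 L.
Isothermal: T stays 434 K; PV = const ⇒ V₂ = 7.03 L, P₂ = 2840 kPa.

7.03 L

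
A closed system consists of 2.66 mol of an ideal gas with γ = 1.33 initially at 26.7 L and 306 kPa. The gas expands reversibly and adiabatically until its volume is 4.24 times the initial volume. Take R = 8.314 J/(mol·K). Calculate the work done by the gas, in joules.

T₁ = P₁V₁/(nR) = 306×26.7/(2.66×8.314) = 369 K.
Adiabatic: TV^(γ−1) = const ⇒ T₂ = 369×(0.236)^0.330 = 229 K; PV^γ = const ⇒ P₂ = 44.8 kPa.
ΔU = nCvΔT = 2.66×25.2×(229−369) = -9390 J.
Q = 0 for an adiabatic process, so W = −ΔU = 9390 J.

9390 J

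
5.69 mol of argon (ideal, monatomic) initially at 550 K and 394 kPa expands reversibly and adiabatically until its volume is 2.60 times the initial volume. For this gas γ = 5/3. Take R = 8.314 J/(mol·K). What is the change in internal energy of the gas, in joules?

-18400 J

V₁ = nRT₁/P₁ = 5.69×8.314×550/394 = 66.0 L.
Adiabatic: TV^(γ−1) = const ⇒ T₂ = 550×(0.385)^0.667 = 291 K; PV^γ = const ⇒ P₂ = 80.1 kPa.
For an ideal gas ΔU = nCvΔT with Cv = (3/2)R = 12.5 J/(mol·K).
ΔU = 5.69×12.5×(291−550) = -18400 J.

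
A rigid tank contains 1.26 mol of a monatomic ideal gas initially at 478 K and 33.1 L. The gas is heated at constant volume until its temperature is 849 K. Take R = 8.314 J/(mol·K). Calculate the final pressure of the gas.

269 kPa

P₁ = nRT₁/V₁ = 1.26×8.314×478/33.1 = 151 kPa.
Isochoric: V stays 33.1 L; P/T = const ⇒ T₂ = 849 K, P₂ = 269 kPa.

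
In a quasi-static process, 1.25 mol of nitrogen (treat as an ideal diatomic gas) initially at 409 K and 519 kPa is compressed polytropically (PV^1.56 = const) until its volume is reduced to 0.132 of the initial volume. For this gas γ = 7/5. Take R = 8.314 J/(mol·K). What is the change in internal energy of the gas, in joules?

V₁ = nRT₁/P₁ = 1.25×8.314×409/519 = 8.19 L.
Polytropic n=1.56: T₂ = T₁(V₁/V₂)^(n−1) = 409×(7.58)^0.56 = 1270 K; P₂ = P₁(V₁/V₂)^n = 12200 kPa.
For an ideal gas ΔU = nCvΔT with Cv = (5/2)R = 20.8 J/(mol·K).
ΔU = 1.25×20.8×(1270−409) = 22400 J.

22400 J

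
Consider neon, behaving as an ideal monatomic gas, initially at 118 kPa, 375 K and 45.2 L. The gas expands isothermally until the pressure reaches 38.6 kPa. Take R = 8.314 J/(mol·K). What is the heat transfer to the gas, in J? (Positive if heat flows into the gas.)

5960 J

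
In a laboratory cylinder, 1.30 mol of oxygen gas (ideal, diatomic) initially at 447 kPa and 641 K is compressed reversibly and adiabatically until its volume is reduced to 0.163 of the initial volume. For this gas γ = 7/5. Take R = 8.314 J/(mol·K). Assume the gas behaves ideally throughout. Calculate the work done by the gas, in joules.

-18500 J

V₁ = nRT₁/P₁ = 1.30×8.314×641/447 = 15.5 L.
Adiabatic: TV^(γ−1) = const ⇒ T₂ = 641×(6.13)^0.400 = 1320 K; PV^γ = const ⇒ P₂ = 5670 kPa.
ΔU = nCvΔT = 1.30×20.8×(1320−641) = 18500 J.
Q = 0 for an adiabatic process, so W = −ΔU = -18500 J.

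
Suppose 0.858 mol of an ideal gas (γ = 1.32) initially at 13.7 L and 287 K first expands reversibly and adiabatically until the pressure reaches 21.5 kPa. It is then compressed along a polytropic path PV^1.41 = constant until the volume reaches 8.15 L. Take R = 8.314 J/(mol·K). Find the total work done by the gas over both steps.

P₁ = nRT₁/V₁ = 0.858×8.314×287/13.7 = 149 kPa.
Step 1 — Adiabatic: T₂/T₁ = (P₂/P₁)^((γ−1)/γ) ⇒ T₂ = 287×(0.144)^0.242 = 179 K; V₂ = 59.5 L.
ΔU = nCvΔT = 0.858×26.0×(179−287) = -2400 J.
Q = 0 for an adiabatic process, so W = −ΔU = 2400 J.
State after step 1: P = 21.5 kPa, V = 59.5 L, T = 179 K.
Step 2 — Polytropic n=1.41: T₂ = T₁(V₁/V₂)^(n−1) = 179×(7.30)^0.41 = 405 K; P₂ = P₁(V₁/V₂)^n = 355 kPa.
W = (P₁V₁−P₂V₂)/(n−1) = (21.5×59.5−355×8.15)/0.41 = -3930 J.
ΔU = nCvΔT = 0.858×26.0×(405−179) = 5040 J.
Q = ΔU + W = 1110 J.
Net over both steps: W = -1530 J, Q = 1110 J, ΔU = 2640 J.

-1530 J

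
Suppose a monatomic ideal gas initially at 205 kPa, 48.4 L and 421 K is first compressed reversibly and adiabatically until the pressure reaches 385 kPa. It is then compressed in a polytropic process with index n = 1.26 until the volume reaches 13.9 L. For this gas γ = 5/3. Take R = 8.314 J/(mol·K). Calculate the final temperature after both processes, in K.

n = P₁V₁/(RT₁) = 205×48.4/(8.314×421) = 2.83 mol.
Step 1 — Adiabatic: T₂/T₁ = (P₂/P₁)^((γ−1)/γ) ⇒ T₂ = 421×(1.88)^0.400 = 542 K; V₂ = 33.2 L.
ΔU = nCvΔT = 2.83×12.5×(542−421) = 4270 J.
Q = 0 for an adiabatic process, so W = −ΔU = -4270 J.
State after step 1: P = 385 kPa, V = 33.2 L, T = 542 K.
Step 2 — Polytropic n=1.26: T₂ = T₁(V₁/V₂)^(n−1) = 542×(2.39)^0.26 = 679 K; P₂ = P₁(V₁/V₂)^n = 1150 kPa.
W = (P₁V₁−P₂V₂)/(n−1) = (385×33.2−1150×13.9)/0.26 = -12500 J.
ΔU = nCvΔT = 2.83×12.5×(679−542) = 4860 J.
Q = ΔU + W = -7600 J.
Net over both steps: W = -16700 J, Q = -7600 J, ΔU = 9120 J.

679 K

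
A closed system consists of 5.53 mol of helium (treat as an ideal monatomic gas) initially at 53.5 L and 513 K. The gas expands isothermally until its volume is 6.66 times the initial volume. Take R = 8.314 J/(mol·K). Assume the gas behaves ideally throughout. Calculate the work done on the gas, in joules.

P₁ = nRT₁/V₁ = 5.53×8.314×513/53.5 = 441 kPa.
Isothermal: T stays 513 K; PV = const ⇒ V₂ = 356 L, P₂ = 66.2 kPa.
W = nRT ln(V₂/V₁) = 5.53×8.314×513×ln(6.66) = 44700 J.
Work done on the gas = −W_by = -44700 J.

-44700 J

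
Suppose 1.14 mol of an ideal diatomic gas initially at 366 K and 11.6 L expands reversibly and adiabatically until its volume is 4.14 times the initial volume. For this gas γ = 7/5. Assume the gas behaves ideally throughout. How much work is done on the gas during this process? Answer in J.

P₁ = nRT₁/V₁ = 1.14×8.314×366/11.6 = 299 kPa.
Adiabatic: TV^(γ−1) = const ⇒ T₂ = 366×(0.242)^0.400 = 207 K; PV^γ = const ⇒ P₂ = 40.9 kPa.
ΔU = nCvΔT = 1.14×20.8×(207−366) = -3760 J.
Q = 0 for an adiabatic process, so W = −ΔU = 3760 J.
Work done on the gas = −W_by = -3760 J.

-3760 J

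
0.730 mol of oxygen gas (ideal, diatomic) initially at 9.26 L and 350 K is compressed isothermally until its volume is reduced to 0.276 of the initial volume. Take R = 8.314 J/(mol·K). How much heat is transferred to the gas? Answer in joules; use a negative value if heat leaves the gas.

-2730 J

P₁ = nRT₁/V₁ = 0.730×8.314×350/9.26 = 229 kPa.
Isothermal: T stays 350 K; PV = const ⇒ V₂ = 2.56 L, P₂ = 831 kPa.
ΔU = 0 (ideal gas, T constant).
W = nRT ln(V₂/V₁) = 0.730×8.314×350×ln(0.276) = -2730 J.
Q = ΔU + W = -2730 J.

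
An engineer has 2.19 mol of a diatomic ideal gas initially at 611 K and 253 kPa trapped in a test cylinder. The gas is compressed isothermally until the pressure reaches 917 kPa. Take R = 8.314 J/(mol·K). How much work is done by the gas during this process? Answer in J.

-14300 J

V₁ = nRT₁/P₁ = 2.19×8.314×611/253 = 44.0 L.
Isothermal: T stays 611 K; PV = const ⇒ V₂ = 12.1 L, P₂ = 917 kPa.
W = nRT ln(V₂/V₁) = 2.19×8.314×611×ln(0.276) = -14300 J.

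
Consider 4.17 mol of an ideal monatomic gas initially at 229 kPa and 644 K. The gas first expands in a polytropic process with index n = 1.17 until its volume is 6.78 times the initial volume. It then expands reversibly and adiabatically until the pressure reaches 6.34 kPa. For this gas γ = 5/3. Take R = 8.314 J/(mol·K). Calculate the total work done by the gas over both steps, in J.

V₁ = nRT₁/P₁ = 4.17×8.314×644/229 = 97.5 L.
Step 1 — Polytropic n=1.17: T₂ = T₁(V₁/V₂)^(n−1) = 644×(0.147)^0.17 = 465 K; P₂ = P₁(V₁/V₂)^n = 24.4 kPa.
W = (P₁V₁−P₂V₂)/(n−1) = (229×97.5−24.4×661)/0.17 = 36500 J.
ΔU = nCvΔT = 4.17×12.5×(465−644) = -9300 J.
Q = ΔU + W = 27200 J.
State after step 1: P = 24.4 kPa, V = 661 L, T = 465 K.
Step 2 — Adiabatic: T₂/T₁ = (P₂/P₁)^((γ−1)/γ) ⇒ T₂ = 465×(0.260)^0.400 = 271 K; V₂ = 1480 L.
ΔU = nCvΔT = 4.17×12.5×(271−465) = -10100 J.
Q = 0 for an adiabatic process, so W = −ΔU = 10100 J.
Net over both steps: W = 46600 J, Q = 27200 J, ΔU = -19400 J.

46600 J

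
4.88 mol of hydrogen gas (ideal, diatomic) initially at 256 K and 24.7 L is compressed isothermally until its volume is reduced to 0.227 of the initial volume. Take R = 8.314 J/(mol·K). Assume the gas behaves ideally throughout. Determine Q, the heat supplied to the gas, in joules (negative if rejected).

-15400 J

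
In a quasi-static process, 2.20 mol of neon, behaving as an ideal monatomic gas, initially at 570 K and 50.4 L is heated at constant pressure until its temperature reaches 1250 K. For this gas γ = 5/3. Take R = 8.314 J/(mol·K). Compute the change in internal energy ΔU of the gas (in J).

18700 J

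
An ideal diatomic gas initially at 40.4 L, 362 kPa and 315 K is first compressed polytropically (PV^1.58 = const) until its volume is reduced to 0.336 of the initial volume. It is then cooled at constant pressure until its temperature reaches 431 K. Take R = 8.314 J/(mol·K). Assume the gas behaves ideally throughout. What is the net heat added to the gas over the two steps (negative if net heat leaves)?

n = P₁V₁/(RT₁) = 362×40.4/(8.314×315) = 5.58 mol.
Step 1 — Polytropic n=1.58: T₂ = T₁(V₁/V₂)^(n−1) = 315×(2.98)^0.58 = 593 K; P₂ = P₁(V₁/V₂)^n = 2030 kPa.
W = (P₁V₁−P₂V₂)/(n−1) = (362×40.4−2030×13.6)/0.58 = -22300 J.
ΔU = nCvΔT = 5.58×20.8×(593−315) = 32300 J.
Q = ΔU + W = 10000 J.
State after step 1: P = 2030 kPa, V = 13.6 L, T = 593 K.
Step 2 — Isobaric: P stays 2030 kPa; V/T = const ⇒ T₂ = 431 K, V₂ = 9.87 L.
W = PΔV = 2030×(9.87−13.6) kPa·L = -7520 J.
ΔU = nCvΔT = 5.58×20.8×(431−593) = -18800 J.
Q = ΔU + W = nCpΔT = -26300 J.
Net over both steps: W = -29800 J, Q = -16300 J, ΔU = 13500 J.

-16300 J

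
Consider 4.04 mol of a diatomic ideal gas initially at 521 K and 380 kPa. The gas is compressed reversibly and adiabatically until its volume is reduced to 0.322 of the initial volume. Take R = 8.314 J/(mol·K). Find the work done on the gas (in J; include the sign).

25100 J

V₁ = nRT₁/P₁ = 4.04×8.314×521/380 = 46.1 L.
Adiabatic: TV^(γ−1) = const ⇒ T₂ = 521×(3.11)^0.400 = 820 K; PV^γ = const ⇒ P₂ = 1860 kPa.
ΔU = nCvΔT = 4.04×20.8×(820−521) = 25100 J.
Q = 0 for an adiabatic process, so W = −ΔU = -25100 J.
Work done on the gas = −W_by = 25100 J.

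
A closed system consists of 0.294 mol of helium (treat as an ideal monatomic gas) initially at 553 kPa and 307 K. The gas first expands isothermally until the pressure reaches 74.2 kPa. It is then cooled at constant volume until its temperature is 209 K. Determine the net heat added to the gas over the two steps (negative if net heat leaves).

V₁ = nRT₁/P₁ = 0.294×8.314×307/553 = 1.36 L.
Step 1 — Isothermal: T stays 307 K; PV = const ⇒ V₂ = 10.1 L, P₂ = 74.2 kPa.
ΔU = 0 (ideal gas, T constant).
W = nRT ln(V₂/V₁) = 0.294×8.314×307×ln(7.45) = 1510 J.
Q = ΔU + W = 1510 J.
State after step 1: P = 74.2 kPa, V = 10.1 L, T = 307 K.
Step 2 — Isochoric: V stays 10.1 L; P/T = const ⇒ T₂ = 209 K, P₂ = 50.5 kPa.
W = 0 (no volume change).
ΔU = nCvΔT = 0.294×12.5×(209−307) = -359 J.
Q = ΔU = -359 J.
Net over both steps: W = 1510 J, Q = 1150 J, ΔU = -359 J.

1150 J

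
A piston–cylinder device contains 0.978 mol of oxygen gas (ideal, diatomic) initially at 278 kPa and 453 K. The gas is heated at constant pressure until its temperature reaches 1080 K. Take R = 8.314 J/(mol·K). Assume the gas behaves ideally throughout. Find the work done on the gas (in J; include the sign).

-5100 J

V₁ = nRT₁/P₁ = 0.978×8.314×453/278 = 13.2 L.
Isobaric: P stays 278 kPa; V/T = const ⇒ T₂ = 1080 K, V₂ = 31.6 L.
W = PΔV = 278×(31.6−13.2) kPa·L = 5100 J.
Work done on the gas = −W_by = -5100 J.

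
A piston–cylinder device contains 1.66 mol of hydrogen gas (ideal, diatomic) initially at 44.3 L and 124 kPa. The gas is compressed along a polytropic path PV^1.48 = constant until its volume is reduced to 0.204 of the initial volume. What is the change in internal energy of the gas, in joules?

15700 J

T₁ = P₁V₁/(nR) = 124×44.3/(1.66×8.314) = 398 K.
Polytropic n=1.48: T₂ = T₁(V₁/V₂)^(n−1) = 398×(4.90)^0.48 = 854 K; P₂ = P₁(V₁/V₂)^n = 1300 kPa.
For an ideal gas ΔU = nCvΔT with Cv = (5/2)R = 20.8 J/(mol·K).
ΔU = 1.66×20.8×(854−398) = 15700 J.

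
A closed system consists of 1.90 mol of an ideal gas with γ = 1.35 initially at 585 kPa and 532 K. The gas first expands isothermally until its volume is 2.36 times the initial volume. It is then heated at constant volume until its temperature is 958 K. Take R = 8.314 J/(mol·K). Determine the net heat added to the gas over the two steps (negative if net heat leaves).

V₁ = nRT₁/P₁ = 1.90×8.314×532/585 = 14.4 L.
Step 1 — Isothermal: T stays 532 K; PV = const ⇒ V₂ = 33.9 L, P₂ = 248 kPa.
ΔU = 0 (ideal gas, T constant).
W = nRT ln(V₂/V₁) = 1.90×8.314×532×ln(2.36) = 7220 J.
Q = ΔU + W = 7220 J.
State after step 1: P = 248 kPa, V = 33.9 L, T = 532 K.
Step 2 — Isochoric: V stays 33.9 L; P/T = const ⇒ T₂ = 958 K, P₂ = 446 kPa.
W = 0 (no volume change).
ΔU = nCvΔT = 1.90×23.8×(958−532) = 19200 J.
Q = ΔU = 19200 J.
Net over both steps: W = 7220 J, Q = 26400 J, ΔU = 19200 J.

26400 J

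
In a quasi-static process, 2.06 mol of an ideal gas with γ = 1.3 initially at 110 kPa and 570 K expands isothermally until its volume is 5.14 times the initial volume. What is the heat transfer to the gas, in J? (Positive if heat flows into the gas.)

V₁ = nRT₁/P₁ = 2.06×8.314×570/110 = 88.7 L.
Isothermal: T stays 570 K; PV = const ⇒ V₂ = 456 L, P₂ = 21.4 kPa.
ΔU = 0 (ideal gas, T constant).
W = nRT ln(V₂/V₁) = 2.06×8.314×570×ln(5.14) = 16000 J.
Q = ΔU + W = 16000 J.

16000 J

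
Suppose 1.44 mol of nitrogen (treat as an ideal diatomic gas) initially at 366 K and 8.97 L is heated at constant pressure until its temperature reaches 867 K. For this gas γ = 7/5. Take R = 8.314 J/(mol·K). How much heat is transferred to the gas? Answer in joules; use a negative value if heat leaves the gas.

P₁ = nRT₁/V₁ = 1.44×8.314×366/8.97 = 488 kPa.
Isobaric: P stays 488 kPa; V/T = const ⇒ T₂ = 867 K, V₂ = 21.2 L.
W = PΔV = 488×(21.2−8.97) kPa·L = 6000 J.
ΔU = nCvΔT = 1.44×20.8×(867−366) = 15000 J.
Q = ΔU + W = nCpΔT = 21000 J.

21000 J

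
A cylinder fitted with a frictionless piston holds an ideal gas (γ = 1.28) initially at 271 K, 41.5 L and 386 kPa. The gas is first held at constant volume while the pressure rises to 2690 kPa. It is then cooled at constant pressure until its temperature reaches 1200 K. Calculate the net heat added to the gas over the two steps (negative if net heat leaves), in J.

n = P₁V₁/(RT₁) = 386×41.5/(8.314×271) = 7.11 mol.
Step 1 — Isochoric: V stays 41.5 L; P/T = const ⇒ T₂ = 1890 K, P₂ = 2690 kPa.
W = 0 (no volume change).
ΔU = nCvΔT = 7.11×29.7×(1890−271) = 341000 J.
Q = ΔU = 341000 J.
State after step 1: P = 2690 kPa, V = 41.5 L, T = 1890 K.
Step 2 — Isobaric: P stays 2690 kPa; V/T = const ⇒ T₂ = 1200 K, V₂ = 26.4 L.
W = PΔV = 2690×(26.4−41.5) kPa·L = -40700 J.
ΔU = nCvΔT = 7.11×29.7×(1200−1890) = -145000 J.
Q = ΔU + W = nCpΔT = -186000 J.
Net over both steps: W = -40700 J, Q = 155000 J, ΔU = 196000 J.

155000 J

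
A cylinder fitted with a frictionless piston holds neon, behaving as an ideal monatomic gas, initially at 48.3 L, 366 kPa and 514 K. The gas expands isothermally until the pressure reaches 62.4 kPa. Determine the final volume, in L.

Isothermal: T stays 514 K; PV = const ⇒ V₂ = 283 L, P₂ = 62.4 kPa.

283 L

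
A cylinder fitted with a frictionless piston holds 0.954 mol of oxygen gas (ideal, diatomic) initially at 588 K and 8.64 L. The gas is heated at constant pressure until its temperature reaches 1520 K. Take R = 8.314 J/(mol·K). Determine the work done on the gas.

P₁ = nRT₁/V₁ = 0.954×8.314×588/8.64 = 540 kPa.
Isobaric: P stays 540 kPa; V/T = const ⇒ T₂ = 1520 K, V₂ = 22.3 L.
W = PΔV = 540×(22.3−8.64) kPa·L = 7390 J.
Work done on the gas = −W_by = -7390 J.

-7390 J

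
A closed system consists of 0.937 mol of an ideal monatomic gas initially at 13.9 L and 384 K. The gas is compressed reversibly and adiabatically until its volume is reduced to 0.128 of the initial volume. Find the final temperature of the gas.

1510 K

P₁ = nRT₁/V₁ = 0.937×8.314×384/13.9 = 215 kPa.
Adiabatic: TV^(γ−1) = const ⇒ T₂ = 384×(7.81)^0.667 = 1510 K; PV^γ = const ⇒ P₂ = 6620 kPa.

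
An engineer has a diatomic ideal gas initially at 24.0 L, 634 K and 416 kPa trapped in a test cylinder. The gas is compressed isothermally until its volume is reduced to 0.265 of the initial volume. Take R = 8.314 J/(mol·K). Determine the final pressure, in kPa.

1570 kPa

Isothermal: T stays 634 K; PV = const ⇒ V₂ = 6.36 L, P₂ = 1570 kPa.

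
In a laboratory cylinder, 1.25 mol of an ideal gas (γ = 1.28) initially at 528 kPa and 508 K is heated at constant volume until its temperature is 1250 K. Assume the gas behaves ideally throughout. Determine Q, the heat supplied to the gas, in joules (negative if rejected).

27500 J

V₁ = nRT₁/P₁ = 1.25×8.314×508/528 = 10.0 L.
Isochoric: V stays 10.0 L; P/T = const ⇒ T₂ = 1250 K, P₂ = 1300 kPa.
W = 0 (no volume change).
ΔU = nCvΔT = 1.25×29.7×(1250−508) = 27500 J.
Q = ΔU = 27500 J.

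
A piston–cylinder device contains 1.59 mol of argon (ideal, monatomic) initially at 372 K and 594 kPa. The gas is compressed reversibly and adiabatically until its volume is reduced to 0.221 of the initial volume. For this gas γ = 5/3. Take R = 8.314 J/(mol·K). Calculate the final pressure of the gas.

7350 kPa

V₁ = nRT₁/P₁ = 1.59×8.314×372/594 = 8.28 L.
Adiabatic: TV^(γ−1) = const ⇒ T₂ = 372×(4.52)^0.667 = 1020 K; PV^γ = const ⇒ P₂ = 7350 kPa.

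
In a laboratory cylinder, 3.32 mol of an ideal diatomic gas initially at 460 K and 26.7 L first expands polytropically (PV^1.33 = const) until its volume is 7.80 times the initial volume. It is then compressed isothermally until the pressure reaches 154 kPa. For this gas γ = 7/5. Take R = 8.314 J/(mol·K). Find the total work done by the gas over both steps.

8600 J

P₁ = nRT₁/V₁ = 3.32×8.314×460/26.7 = 476 kPa.
Step 1 — Polytropic n=1.33: T₂ = T₁(V₁/V₂)^(n−1) = 460×(0.128)^0.33 = 234 K; P₂ = P₁(V₁/V₂)^n = 31.0 kPa.
W = (P₁V₁−P₂V₂)/(n−1) = (476×26.7−31.0×208)/0.33 = 18900 J.
ΔU = nCvΔT = 3.32×20.8×(234−460) = -15600 J.
Q = ΔU + W = 3310 J.
State after step 1: P = 31.0 kPa, V = 208 L, T = 234 K.
Step 2 — Isothermal: T stays 234 K; PV = const ⇒ V₂ = 41.9 L, P₂ = 154 kPa.
ΔU = 0 (ideal gas, T constant).
W = nRT ln(V₂/V₁) = 3.32×8.314×234×ln(0.201) = -10300 J.
Q = ΔU + W = -10300 J.
Net over both steps: W = 8600 J, Q = -7030 J, ΔU = -15600 J.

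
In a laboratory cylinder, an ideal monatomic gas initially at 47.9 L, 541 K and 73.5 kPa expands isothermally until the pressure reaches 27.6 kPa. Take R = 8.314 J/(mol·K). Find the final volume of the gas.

128 L

Isothermal: T stays 541 K; PV = const ⇒ V₂ = 128 L, P₂ = 27.6 kPa.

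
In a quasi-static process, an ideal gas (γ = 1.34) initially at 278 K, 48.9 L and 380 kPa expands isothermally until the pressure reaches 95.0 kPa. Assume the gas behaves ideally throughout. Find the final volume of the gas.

196 L

Isothermal: T stays 278 K; PV = const ⇒ V₂ = 196 L, P₂ = 95.0 kPa.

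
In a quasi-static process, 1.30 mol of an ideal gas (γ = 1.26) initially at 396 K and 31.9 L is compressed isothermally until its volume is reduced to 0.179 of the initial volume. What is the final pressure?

750 kPa

P₁ = nRT₁/V₁ = 1.30×8.314×396/31.9 = 134 kPa.
Isothermal: T stays 396 K; PV = const ⇒ V₂ = 5.71 L, P₂ = 750 kPa.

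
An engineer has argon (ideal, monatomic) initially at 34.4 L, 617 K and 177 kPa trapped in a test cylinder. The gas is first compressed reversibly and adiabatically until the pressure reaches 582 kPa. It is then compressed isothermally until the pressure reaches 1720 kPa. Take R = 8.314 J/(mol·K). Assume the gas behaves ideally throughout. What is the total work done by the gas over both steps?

-16200 J

n = P₁V₁/(RT₁) = 177×34.4/(8.314×617) = 1.19 mol.
Step 1 — Adiabatic: T₂/T₁ = (P₂/P₁)^((γ−1)/γ) ⇒ T₂ = 617×(3.29)^0.400 = 993 K; V₂ = 16.8 L.
ΔU = nCvΔT = 1.19×12.5×(993−617) = 5570 J.
Q = 0 for an adiabatic process, so W = −ΔU = -5570 J.
State after step 1: P = 582 kPa, V = 16.8 L, T = 993 K.
Step 2 — Isothermal: T stays 993 K; PV = const ⇒ V₂ = 5.70 L, P₂ = 1720 kPa.
ΔU = 0 (ideal gas, T constant).
W = nRT ln(V₂/V₁) = 1.19×8.314×993×ln(0.338) = -10600 J.
Q = ΔU + W = -10600 J.
Net over both steps: W = -16200 J, Q = -10600 J, ΔU = 5570 J.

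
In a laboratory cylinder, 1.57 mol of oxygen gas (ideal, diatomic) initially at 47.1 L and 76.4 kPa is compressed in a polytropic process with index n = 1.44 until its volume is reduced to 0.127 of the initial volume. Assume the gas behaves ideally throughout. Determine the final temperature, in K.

T₁ = P₁V₁/(nR) = 76.4×47.1/(1.57×8.314) = 276 K.
Polytropic n=1.44: T₂ = T₁(V₁/V₂)^(n−1) = 276×(7.87)^0.44 = 683 K; P₂ = P₁(V₁/V₂)^n = 1490 kPa.

683 K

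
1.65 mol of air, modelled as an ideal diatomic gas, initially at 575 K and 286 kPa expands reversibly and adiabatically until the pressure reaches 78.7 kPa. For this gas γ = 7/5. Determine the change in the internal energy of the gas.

-6080 J

V₁ = nRT₁/P₁ = 1.65×8.314×575/286 = 27.6 L.
Adiabatic: T₂/T₁ = (P₂/P₁)^((γ−1)/γ) ⇒ T₂ = 575×(0.275)^0.286 = 398 K; V₂ = 69.3 L.
For an ideal gas ΔU = nCvΔT with Cv = (5/2)R = 20.8 J/(mol·K).
ΔU = 1.65×20.8×(398−575) = -6080 J.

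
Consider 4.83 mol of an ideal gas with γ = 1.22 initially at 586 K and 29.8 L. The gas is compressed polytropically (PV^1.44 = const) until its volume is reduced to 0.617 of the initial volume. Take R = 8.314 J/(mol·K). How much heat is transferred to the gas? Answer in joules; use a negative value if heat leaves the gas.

P₁ = nRT₁/V₁ = 4.83×8.314×586/29.8 = 790 kPa.
Polytropic n=1.44: T₂ = T₁(V₁/V₂)^(n−1) = 586×(1.62)^0.44 = 725 K; P₂ = P₁(V₁/V₂)^n = 1580 kPa.
W = (P₁V₁−P₂V₂)/(n−1) = (790×29.8−1580×18.4)/0.44 = -12700 J.
ΔU = nCvΔT = 4.83×37.8×(725−586) = 25300 J.
Q = ΔU + W = 12700 J.

12700 J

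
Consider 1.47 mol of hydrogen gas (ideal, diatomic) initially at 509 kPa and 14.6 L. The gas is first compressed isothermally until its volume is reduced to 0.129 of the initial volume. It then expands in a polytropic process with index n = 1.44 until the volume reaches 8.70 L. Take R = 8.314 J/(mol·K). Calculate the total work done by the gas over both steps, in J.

T₁ = P₁V₁/(nR) = 509×14.6/(1.47×8.314) = 608 K.
Step 1 — Isothermal: T stays 608 K; PV = const ⇒ V₂ = 1.88 L, P₂ = 3950 kPa.
ΔU = 0 (ideal gas, T constant).
W = nRT ln(V₂/V₁) = 1.47×8.314×608×ln(0.129) = -15200 J.
Q = ΔU + W = -15200 J.
State after step 1: P = 3950 kPa, V = 1.88 L, T = 608 K.
Step 2 — Polytropic n=1.44: T₂ = T₁(V₁/V₂)^(n−1) = 608×(0.216)^0.44 = 310 K; P₂ = P₁(V₁/V₂)^n = 436 kPa.
W = (P₁V₁−P₂V₂)/(n−1) = (3950×1.88−436×8.70)/0.44 = 8280 J.
ΔU = nCvΔT = 1.47×20.8×(310−608) = -9100 J.
Q = ΔU + W = -828 J.
Net over both steps: W = -6940 J, Q = -16000 J, ΔU = -9100 J.

-6940 J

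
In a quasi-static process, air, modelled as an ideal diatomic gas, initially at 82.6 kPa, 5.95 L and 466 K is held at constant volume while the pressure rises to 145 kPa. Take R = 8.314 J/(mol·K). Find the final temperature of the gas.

Isochoric: V stays 5.95 L; P/T = const ⇒ T₂ = 818 K, P₂ = 145 kPa.

818 K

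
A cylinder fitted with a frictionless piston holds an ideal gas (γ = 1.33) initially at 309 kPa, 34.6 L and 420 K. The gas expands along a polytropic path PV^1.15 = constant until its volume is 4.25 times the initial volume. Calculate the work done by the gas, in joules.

n = P₁V₁/(RT₁) = 309×34.6/(8.314×420) = 3.06 mol.
Polytropic n=1.15: T₂ = T₁(V₁/V₂)^(n−1) = 420×(0.235)^0.15 = 338 K; P₂ = P₁(V₁/V₂)^n = 58.5 kPa.
W = (P₁V₁−P₂V₂)/(n−1) = (309×34.6−58.5×147)/0.15 = 13900 J.

13900 J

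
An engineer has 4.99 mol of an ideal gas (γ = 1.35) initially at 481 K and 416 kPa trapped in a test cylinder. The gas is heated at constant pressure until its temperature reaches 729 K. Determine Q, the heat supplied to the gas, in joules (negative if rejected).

39700 J

V₁ = nRT₁/P₁ = 4.99×8.314×481/416 = 48.0 L.
Isobaric: P stays 416 kPa; V/T = const ⇒ T₂ = 729 K, V₂ = 72.7 L.
W = PΔV = 416×(72.7−48.0) kPa·L = 10300 J.
ΔU = nCvΔT = 4.99×23.8×(729−481) = 29400 J.
Q = ΔU + W = nCpΔT = 39700 J.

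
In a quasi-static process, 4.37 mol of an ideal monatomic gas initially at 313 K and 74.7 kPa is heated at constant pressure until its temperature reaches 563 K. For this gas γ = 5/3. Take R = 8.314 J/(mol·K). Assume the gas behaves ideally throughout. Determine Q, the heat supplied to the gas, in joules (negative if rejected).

V₁ = nRT₁/P₁ = 4.37×8.314×313/74.7 = 152 L.
Isobaric: P stays 74.7 kPa; V/T = const ⇒ T₂ = 563 K, V₂ = 274 L.
W = PΔV = 74.7×(274−152) kPa·L = 9080 J.
ΔU = nCvΔT = 4.37×12.5×(563−313) = 13600 J.
Q = ΔU + W = nCpΔT = 22700 J.

22700 J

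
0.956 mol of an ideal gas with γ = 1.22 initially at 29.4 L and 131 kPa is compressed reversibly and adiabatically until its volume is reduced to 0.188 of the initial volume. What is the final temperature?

700 K

T₁ = P₁V₁/(nR) = 131×29.4/(0.956×8.314) = 485 K.
Adiabatic: TV^(γ−1) = const ⇒ T₂ = 485×(5.32)^0.220 = 700 K; PV^γ = const ⇒ P₂ = 1010 kPa.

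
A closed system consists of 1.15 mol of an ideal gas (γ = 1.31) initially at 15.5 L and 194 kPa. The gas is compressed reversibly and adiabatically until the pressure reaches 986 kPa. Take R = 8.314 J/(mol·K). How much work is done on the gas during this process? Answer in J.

4550 J

T₁ = P₁V₁/(nR) = 194×15.5/(1.15×8.314) = 315 K.
Adiabatic: T₂/T₁ = (P₂/P₁)^((γ−1)/γ) ⇒ T₂ = 315×(5.08)^0.237 = 462 K; V₂ = 4.48 L.
ΔU = nCvΔT = 1.15×26.8×(462−315) = 4550 J.
Q = 0 for an adiabatic process, so W = −ΔU = -4550 J.
Work done on the gas = −W_by = 4550 J.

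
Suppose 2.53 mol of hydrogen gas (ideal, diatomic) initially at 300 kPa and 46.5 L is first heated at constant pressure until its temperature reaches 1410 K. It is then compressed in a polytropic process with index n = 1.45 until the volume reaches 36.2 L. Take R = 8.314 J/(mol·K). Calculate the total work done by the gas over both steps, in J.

-22000 J

T₁ = P₁V₁/(nR) = 300×46.5/(2.53×8.314) = 663 K.
Step 1 — Isobaric: P stays 300 kPa; V/T = const ⇒ T₂ = 1410 K, V₂ = 98.9 L.
W = PΔV = 300×(98.9−46.5) kPa·L = 15700 J.
ΔU = nCvΔT = 2.53×20.8×(1410−663) = 39300 J.
Q = ΔU + W = nCpΔT = 55000 J.
State after step 1: P = 300 kPa, V = 98.9 L, T = 1410 K.
Step 2 — Polytropic n=1.45: T₂ = T₁(V₁/V₂)^(n−1) = 1410×(2.73)^0.45 = 2220 K; P₂ = P₁(V₁/V₂)^n = 1290 kPa.
W = (P₁V₁−P₂V₂)/(n−1) = (300×98.9−1290×36.2)/0.45 = -37700 J.
ΔU = nCvΔT = 2.53×20.8×(2220−1410) = 42400 J.
Q = ΔU + W = 4710 J.
Net over both steps: W = -22000 J, Q = 59700 J, ΔU = 81700 J.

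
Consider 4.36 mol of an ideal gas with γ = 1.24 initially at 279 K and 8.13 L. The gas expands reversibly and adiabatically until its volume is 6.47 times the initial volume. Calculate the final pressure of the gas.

P₁ = nRT₁/V₁ = 4.36×8.314×279/8.13 = 1240 kPa.
Adiabatic: TV^(γ−1) = const ⇒ T₂ = 279×(0.155)^0.240 = 178 K; PV^γ = const ⇒ P₂ = 123 kPa.

123 kPa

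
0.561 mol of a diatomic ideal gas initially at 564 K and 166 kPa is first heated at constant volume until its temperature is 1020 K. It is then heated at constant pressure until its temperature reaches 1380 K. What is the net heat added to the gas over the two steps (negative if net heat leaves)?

V₁ = nRT₁/P₁ = 0.561×8.314×564/166 = 15.8 L.
Step 1 — Isochoric: V stays 15.8 L; P/T = const ⇒ T₂ = 1020 K, P₂ = 300 kPa.
W = 0 (no volume change).
ΔU = nCvΔT = 0.561×20.8×(1020−564) = 5320 J.
Q = ΔU = 5320 J.
State after step 1: P = 300 kPa, V = 15.8 L, T = 1020 K.
Step 2 — Isobaric: P stays 300 kPa; V/T = const ⇒ T₂ = 1380 K, V₂ = 21.4 L.
W = PΔV = 300×(21.4−15.8) kPa·L = 1680 J.
ΔU = nCvΔT = 0.561×20.8×(1380−1020) = 4200 J.
Q = ΔU + W = nCpΔT = 5880 J.
Net over both steps: W = 1680 J, Q = 11200 J, ΔU = 9510 J.

11200 J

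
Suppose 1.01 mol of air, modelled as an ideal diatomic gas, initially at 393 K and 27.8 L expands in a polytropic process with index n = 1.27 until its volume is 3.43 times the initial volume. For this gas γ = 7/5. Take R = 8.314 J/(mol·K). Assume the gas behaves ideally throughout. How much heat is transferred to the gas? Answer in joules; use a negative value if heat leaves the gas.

P₁ = nRT₁/V₁ = 1.01×8.314×393/27.8 = 119 kPa.
Polytropic n=1.27: T₂ = T₁(V₁/V₂)^(n−1) = 393×(0.292)^0.27 = 282 K; P₂ = P₁(V₁/V₂)^n = 24.8 kPa.
W = (P₁V₁−P₂V₂)/(n−1) = (119×27.8−24.8×95.4)/0.27 = 3460 J.
ΔU = nCvΔT = 1.01×20.8×(282−393) = -2340 J.
Q = ΔU + W = 1120 J.

1120 J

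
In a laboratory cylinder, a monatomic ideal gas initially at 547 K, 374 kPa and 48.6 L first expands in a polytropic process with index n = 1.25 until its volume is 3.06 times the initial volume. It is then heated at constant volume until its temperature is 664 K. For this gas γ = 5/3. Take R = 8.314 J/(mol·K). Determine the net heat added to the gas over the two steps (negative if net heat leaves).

n = P₁V₁/(RT₁) = 374×48.6/(8.314×547) = 4.00 mol.
Step 1 — Polytropic n=1.25: T₂ = T₁(V₁/V₂)^(n−1) = 547×(0.327)^0.25 = 414 K; P₂ = P₁(V₁/V₂)^n = 92.4 kPa.
W = (P₁V₁−P₂V₂)/(n−1) = (374×48.6−92.4×149)/0.25 = 17700 J.
ΔU = nCvΔT = 4.00×12.5×(414−547) = -6650 J.
Q = ΔU + W = 11100 J.
State after step 1: P = 92.4 kPa, V = 149 L, T = 414 K.
Step 2 — Isochoric: V stays 149 L; P/T = const ⇒ T₂ = 664 K, P₂ = 148 kPa.
W = 0 (no volume change).
ΔU = nCvΔT = 4.00×12.5×(664−414) = 12500 J.
Q = ΔU = 12500 J.
Net over both steps: W = 17700 J, Q = 23600 J, ΔU = 5830 J.

23600 J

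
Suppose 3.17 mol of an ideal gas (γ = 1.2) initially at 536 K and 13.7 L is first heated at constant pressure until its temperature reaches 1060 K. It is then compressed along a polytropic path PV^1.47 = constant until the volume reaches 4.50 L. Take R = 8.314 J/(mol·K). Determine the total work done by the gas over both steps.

-65000 J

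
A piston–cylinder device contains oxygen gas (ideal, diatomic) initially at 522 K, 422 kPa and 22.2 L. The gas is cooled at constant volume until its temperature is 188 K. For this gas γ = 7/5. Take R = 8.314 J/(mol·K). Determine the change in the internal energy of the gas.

-15000 J

n = P₁V₁/(RT₁) = 422×22.2/(8.314×522) = 2.16 mol.
Isochoric: V stays 22.2 L; P/T = const ⇒ T₂ = 188 K, P₂ = 152 kPa.
For an ideal gas ΔU = nCvΔT with Cv = (5/2)R = 20.8 J/(mol·K).
ΔU = 2.16×20.8×(188−522) = -15000 J.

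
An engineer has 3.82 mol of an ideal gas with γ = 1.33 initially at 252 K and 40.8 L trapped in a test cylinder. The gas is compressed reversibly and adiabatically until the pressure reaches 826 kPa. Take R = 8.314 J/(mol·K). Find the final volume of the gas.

P₁ = nRT₁/V₁ = 3.82×8.314×252/40.8 = 196 kPa.
Adiabatic: T₂/T₁ = (P₂/P₁)^((γ−1)/γ) ⇒ T₂ = 252×(4.21)^0.248 = 360 K; V₂ = 13.8 L.

13.8 L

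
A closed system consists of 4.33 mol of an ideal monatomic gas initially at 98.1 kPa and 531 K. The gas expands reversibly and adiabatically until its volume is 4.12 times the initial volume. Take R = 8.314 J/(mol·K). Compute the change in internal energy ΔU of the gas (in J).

-17500 J

V₁ = nRT₁/P₁ = 4.33×8.314×531/98.1 = 195 L.
Adiabatic: TV^(γ−1) = const ⇒ T₂ = 531×(0.243)^0.667 = 207 K; PV^γ = const ⇒ P₂ = 9.26 kPa.
For an ideal gas ΔU = nCvΔT with Cv = (3/2)R = 12.5 J/(mol·K).
ΔU = 4.33×12.5×(207−531) = -17500 J.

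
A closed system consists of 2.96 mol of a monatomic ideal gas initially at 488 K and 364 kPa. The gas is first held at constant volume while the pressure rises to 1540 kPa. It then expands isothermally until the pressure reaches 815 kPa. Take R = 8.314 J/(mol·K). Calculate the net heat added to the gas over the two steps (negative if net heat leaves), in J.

V₁ = nRT₁/P₁ = 2.96×8.314×488/364 = 33.0 L.
Step 1 — Isochoric: V stays 33.0 L; P/T = const ⇒ T₂ = 2060 K, P₂ = 1540 kPa.
W = 0 (no volume change).
ΔU = nCvΔT = 2.96×12.5×(2060−488) = 58200 J.
Q = ΔU = 58200 J.
State after step 1: P = 1540 kPa, V = 33.0 L, T = 2060 K.
Step 2 — Isothermal: T stays 2060 K; PV = const ⇒ V₂ = 62.3 L, P₂ = 815 kPa.
ΔU = 0 (ideal gas, T constant).
W = nRT ln(V₂/V₁) = 2.96×8.314×2060×ln(1.89) = 32300 J.
Q = ΔU + W = 32300 J.
Net over both steps: W = 32300 J, Q = 90500 J, ΔU = 58200 J.

90500 J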